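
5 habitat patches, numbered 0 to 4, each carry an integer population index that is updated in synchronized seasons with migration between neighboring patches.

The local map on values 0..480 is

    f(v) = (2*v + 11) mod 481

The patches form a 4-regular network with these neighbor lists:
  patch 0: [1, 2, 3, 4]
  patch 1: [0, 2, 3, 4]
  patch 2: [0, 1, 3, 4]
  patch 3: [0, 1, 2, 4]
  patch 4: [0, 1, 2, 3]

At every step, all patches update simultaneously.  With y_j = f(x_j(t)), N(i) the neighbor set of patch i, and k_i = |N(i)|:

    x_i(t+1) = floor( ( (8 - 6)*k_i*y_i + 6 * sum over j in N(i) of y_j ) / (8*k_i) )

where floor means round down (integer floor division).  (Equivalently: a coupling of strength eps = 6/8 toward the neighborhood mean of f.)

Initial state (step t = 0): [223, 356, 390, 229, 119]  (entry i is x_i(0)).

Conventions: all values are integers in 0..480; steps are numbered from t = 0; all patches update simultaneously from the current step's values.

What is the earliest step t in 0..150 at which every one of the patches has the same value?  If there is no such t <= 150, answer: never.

Answer: 3
Key observation: Synchronization is absorbing here: once all patches are equal they stay equal, and step 3 is the first all-equal step.

Derivation:
t=0: [223, 356, 390, 229, 119]  (not all equal)
t=1: [352, 338, 343, 353, 339]  (not all equal)
t=2: [220, 219, 219, 221, 219]  (not all equal)
t=3: [450, 450, 450, 450, 450]  (all equal)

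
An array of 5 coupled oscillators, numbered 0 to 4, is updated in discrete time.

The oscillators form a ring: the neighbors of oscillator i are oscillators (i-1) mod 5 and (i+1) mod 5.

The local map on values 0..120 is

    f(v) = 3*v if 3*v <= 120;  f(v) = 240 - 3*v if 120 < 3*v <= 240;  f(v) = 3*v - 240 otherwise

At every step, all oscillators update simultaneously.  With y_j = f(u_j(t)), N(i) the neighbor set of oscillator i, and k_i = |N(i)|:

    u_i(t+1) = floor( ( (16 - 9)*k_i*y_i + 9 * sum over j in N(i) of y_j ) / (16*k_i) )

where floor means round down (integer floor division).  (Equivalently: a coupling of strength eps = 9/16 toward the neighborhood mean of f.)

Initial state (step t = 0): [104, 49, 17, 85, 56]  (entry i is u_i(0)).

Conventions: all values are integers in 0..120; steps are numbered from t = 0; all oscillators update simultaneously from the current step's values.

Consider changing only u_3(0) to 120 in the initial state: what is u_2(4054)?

Answer: u_2(4054) = 39
Key observation: The state at step 27, [117, 117, 117, 117, 117], reappears at step 31: the system is in a cycle of period 4 from step 27 on.  Therefore the state at step 4054 equals the state at step 27 + ((4054 - 27) mod 4) = 30, which is [39, 39, 39, 39, 39].

Derivation:
t=0: [104, 49, 17, 120, 56]
t=1: [77, 75, 82, 87, 85]
t=2: [12, 10, 12, 15, 15]
t=3: [36, 33, 36, 42, 42]
t=4: [107, 104, 107, 112, 112]
t=5: [82, 77, 82, 91, 91]
t=6: [14, 7, 14, 25, 25]
t=7: [45, 32, 45, 65, 65]
t=8: [85, 101, 85, 61, 61]
t=9: [40, 36, 40, 45, 45]
t=10: [112, 114, 112, 109, 109]
t=11: [95, 98, 95, 89, 89]
t=12: [42, 48, 42, 32, 32]
t=13: [103, 106, 103, 101, 101]
t=14: [69, 72, 69, 64, 64]
t=15: [34, 29, 34, 43, 43]
t=16: [100, 95, 100, 108, 108]
t=17: [62, 53, 62, 77, 77]
t=18: [48, 65, 48, 21, 21]
t=19: [72, 73, 72, 72, 72]
t=20: [23, 22, 23, 24, 24]
t=21: [69, 67, 69, 71, 71]
t=22: [33, 35, 33, 28, 28]
t=23: [96, 101, 96, 88, 88]
t=24: [45, 54, 45, 30, 30]
t=25: [93, 93, 93, 94, 94]
t=26: [39, 39, 39, 41, 41]
t=27: [117, 117, 117, 117, 117]
t=28: [111, 111, 111, 111, 111]
t=29: [93, 93, 93, 93, 93]
t=30: [39, 39, 39, 39, 39]
t=31: [117, 117, 117, 117, 117]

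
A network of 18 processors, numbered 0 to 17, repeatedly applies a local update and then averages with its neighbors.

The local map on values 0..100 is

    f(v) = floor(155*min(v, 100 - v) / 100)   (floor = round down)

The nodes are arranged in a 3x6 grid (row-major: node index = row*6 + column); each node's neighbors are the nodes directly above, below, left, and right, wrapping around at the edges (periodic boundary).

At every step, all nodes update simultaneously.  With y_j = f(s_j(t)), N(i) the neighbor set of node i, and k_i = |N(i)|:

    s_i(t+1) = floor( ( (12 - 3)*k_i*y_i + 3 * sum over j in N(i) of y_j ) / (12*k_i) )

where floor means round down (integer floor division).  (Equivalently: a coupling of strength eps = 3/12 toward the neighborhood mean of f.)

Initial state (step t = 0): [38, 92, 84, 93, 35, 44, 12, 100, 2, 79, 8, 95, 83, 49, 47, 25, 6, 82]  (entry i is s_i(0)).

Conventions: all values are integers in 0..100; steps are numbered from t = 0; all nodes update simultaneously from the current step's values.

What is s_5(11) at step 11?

Answer: s_5(11) = 47

Derivation:
t=0: [38, 92, 84, 93, 35, 44, 12, 100, 2, 79, 8, 95, 83, 49, 47, 25, 6, 82]
t=1: [51, 18, 24, 16, 46, 60, 19, 6, 10, 27, 15, 13, 30, 63, 62, 36, 14, 27]
t=2: [66, 31, 35, 30, 61, 59, 31, 14, 20, 38, 26, 24, 47, 51, 53, 50, 27, 40]
t=3: [53, 48, 52, 50, 56, 60, 47, 28, 36, 55, 42, 41, 68, 69, 68, 71, 45, 59]
t=4: [70, 70, 71, 73, 68, 63, 68, 47, 55, 66, 65, 63, 52, 49, 50, 49, 66, 62]
t=5: [48, 49, 47, 44, 49, 55, 52, 68, 67, 53, 53, 56, 69, 73, 74, 70, 53, 58]
t=6: [72, 71, 68, 67, 73, 69, 70, 51, 52, 68, 71, 68, 51, 44, 43, 50, 70, 64]
t=7: [45, 47, 51, 51, 42, 47, 49, 70, 70, 52, 44, 48, 69, 67, 66, 71, 48, 54]
t=8: [68, 69, 71, 72, 66, 71, 71, 49, 49, 70, 68, 73, 52, 51, 52, 50, 71, 70]
t=9: [49, 51, 48, 45, 50, 44, 47, 71, 71, 49, 48, 42, 68, 73, 72, 70, 47, 47]
t=10: [72, 70, 69, 68, 75, 69, 68, 47, 47, 70, 73, 66, 53, 43, 45, 50, 70, 69]
t=11: [45, 48, 50, 49, 40, 47, 51, 68, 68, 49, 42, 50, 66, 65, 68, 70, 47, 49]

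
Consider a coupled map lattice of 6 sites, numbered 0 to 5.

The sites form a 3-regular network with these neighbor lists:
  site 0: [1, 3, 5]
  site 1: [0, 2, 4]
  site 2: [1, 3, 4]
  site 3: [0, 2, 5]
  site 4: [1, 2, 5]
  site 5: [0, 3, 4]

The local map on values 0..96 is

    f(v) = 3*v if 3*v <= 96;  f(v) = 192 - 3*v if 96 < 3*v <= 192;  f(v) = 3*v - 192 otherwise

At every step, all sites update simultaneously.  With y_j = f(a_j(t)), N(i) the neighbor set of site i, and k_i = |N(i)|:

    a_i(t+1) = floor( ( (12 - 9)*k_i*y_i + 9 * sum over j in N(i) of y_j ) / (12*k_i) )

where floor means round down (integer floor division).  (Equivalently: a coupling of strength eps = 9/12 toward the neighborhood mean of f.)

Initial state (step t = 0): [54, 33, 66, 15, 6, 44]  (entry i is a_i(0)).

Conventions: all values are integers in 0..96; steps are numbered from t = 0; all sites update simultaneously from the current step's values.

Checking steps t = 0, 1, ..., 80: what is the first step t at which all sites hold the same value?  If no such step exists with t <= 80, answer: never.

Answer: 14
Key observation: Synchronization is absorbing here: once all sites are equal they stay equal, and step 14 is the first all-equal step.

Derivation:
t=0: [54, 33, 66, 15, 6, 44]  (not all equal)
t=1: [57, 36, 40, 35, 44, 38]  (not all equal)
t=2: [67, 59, 75, 64, 73, 61]  (not all equal)
t=3: [8, 21, 18, 12, 21, 11]  (not all equal)
t=4: [39, 51, 54, 36, 53, 39]  (not all equal)
t=5: [68, 44, 46, 66, 44, 66]  (not all equal)
t=6: [21, 46, 45, 19, 45, 21]  (not all equal)
t=7: [59, 57, 56, 60, 57, 60]  (not all equal)
t=8: [15, 20, 19, 15, 19, 15]  (not all equal)
t=9: [48, 54, 54, 48, 54, 48]  (not all equal)
t=10: [43, 34, 34, 43, 34, 43]  (not all equal)
t=11: [69, 83, 83, 69, 83, 69]  (not all equal)
t=12: [25, 46, 46, 25, 46, 25]  (not all equal)
t=13: [69, 59, 59, 69, 59, 69]  (not all equal)
t=14: [15, 15, 15, 15, 15, 15]  (all equal)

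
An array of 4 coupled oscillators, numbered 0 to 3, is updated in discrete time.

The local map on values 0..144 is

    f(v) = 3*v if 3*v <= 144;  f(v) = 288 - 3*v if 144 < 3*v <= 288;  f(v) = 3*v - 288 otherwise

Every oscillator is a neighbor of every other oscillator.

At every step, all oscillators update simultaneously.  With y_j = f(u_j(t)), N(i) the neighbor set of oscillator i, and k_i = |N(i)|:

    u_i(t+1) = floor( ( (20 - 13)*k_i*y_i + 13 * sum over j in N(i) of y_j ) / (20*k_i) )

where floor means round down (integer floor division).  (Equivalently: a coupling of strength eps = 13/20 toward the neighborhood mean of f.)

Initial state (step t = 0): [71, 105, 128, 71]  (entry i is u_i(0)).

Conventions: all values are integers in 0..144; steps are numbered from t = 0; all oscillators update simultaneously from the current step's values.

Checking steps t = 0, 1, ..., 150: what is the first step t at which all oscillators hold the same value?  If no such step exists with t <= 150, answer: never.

Simulating step by step:
t=0: [71, 105, 128, 71]  (not all equal)
t=1: [69, 62, 71, 69]  (not all equal)
t=2: [84, 87, 83, 84]  (not all equal)
t=3: [34, 33, 35, 34]  (not all equal)
t=4: [102, 101, 102, 102]  (not all equal)
t=5: [17, 16, 17, 17]  (not all equal)
t=6: [50, 49, 50, 50]  (not all equal)
t=7: [138, 139, 138, 138]  (not all equal)
t=8: [126, 127, 126, 126]  (not all equal)
t=9: [90, 91, 90, 90]  (not all equal)
t=10: [17, 16, 17, 17]  (not all equal)

Answer: never
Key observation: The state at step 5 reappears at step 10 — the system is in a cycle of period 5 from step 5 on.  No step 0..10 is synchronized, and the cycle repeats forever, so no step up to 150 (or ever) has all oscillators equal.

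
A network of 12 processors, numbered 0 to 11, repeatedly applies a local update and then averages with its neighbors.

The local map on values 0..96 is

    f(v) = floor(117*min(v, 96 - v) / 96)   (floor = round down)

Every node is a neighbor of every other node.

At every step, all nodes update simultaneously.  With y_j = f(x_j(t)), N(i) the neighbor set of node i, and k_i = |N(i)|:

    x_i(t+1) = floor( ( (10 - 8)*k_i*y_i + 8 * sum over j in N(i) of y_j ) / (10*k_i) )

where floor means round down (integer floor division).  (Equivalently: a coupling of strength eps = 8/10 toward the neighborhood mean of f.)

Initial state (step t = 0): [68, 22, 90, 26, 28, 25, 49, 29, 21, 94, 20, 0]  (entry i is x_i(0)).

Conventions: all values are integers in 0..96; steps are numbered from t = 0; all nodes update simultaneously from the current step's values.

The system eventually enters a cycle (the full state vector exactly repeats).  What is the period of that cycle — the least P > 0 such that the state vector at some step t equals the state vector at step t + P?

Answer: 2
Key observation: The state at step 5, [51, 51, 51, 51, 51, 51, 51, 51, 51, 51, 51, 51], reappears at step 7 — and no state repeats earlier — so the cycle the system enters has period 2.

Derivation:
t=0: [68, 22, 90, 26, 28, 25, 49, 29, 21, 94, 20, 0]
t=1: [26, 25, 23, 26, 26, 26, 29, 26, 25, 22, 25, 22]
t=2: [30, 30, 29, 30, 30, 30, 30, 30, 30, 29, 30, 29]
t=3: [35, 35, 35, 35, 35, 35, 35, 35, 35, 35, 35, 35]
t=4: [42, 42, 42, 42, 42, 42, 42, 42, 42, 42, 42, 42]
t=5: [51, 51, 51, 51, 51, 51, 51, 51, 51, 51, 51, 51]
t=6: [54, 54, 54, 54, 54, 54, 54, 54, 54, 54, 54, 54]
t=7: [51, 51, 51, 51, 51, 51, 51, 51, 51, 51, 51, 51]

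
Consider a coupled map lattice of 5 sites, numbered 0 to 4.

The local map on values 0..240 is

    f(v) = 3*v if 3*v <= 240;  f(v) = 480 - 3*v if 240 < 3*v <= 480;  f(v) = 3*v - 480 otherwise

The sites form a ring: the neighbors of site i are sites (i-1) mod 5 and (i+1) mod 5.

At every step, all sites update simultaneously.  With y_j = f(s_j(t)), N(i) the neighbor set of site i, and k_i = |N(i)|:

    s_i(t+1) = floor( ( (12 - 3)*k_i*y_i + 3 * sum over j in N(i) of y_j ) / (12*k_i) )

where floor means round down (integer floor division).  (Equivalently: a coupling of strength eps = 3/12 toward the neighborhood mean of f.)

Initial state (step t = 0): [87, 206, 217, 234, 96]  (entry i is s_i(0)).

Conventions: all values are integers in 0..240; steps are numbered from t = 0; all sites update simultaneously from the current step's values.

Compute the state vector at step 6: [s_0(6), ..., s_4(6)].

Answer: [107, 32, 102, 199, 119]

Derivation:
t=0: [87, 206, 217, 234, 96]
t=1: [205, 152, 173, 211, 199]
t=2: [118, 39, 51, 134, 123]
t=3: [123, 122, 139, 91, 108]
t=4: [117, 107, 87, 182, 156]
t=5: [118, 162, 192, 78, 33]
t=6: [107, 32, 102, 199, 119]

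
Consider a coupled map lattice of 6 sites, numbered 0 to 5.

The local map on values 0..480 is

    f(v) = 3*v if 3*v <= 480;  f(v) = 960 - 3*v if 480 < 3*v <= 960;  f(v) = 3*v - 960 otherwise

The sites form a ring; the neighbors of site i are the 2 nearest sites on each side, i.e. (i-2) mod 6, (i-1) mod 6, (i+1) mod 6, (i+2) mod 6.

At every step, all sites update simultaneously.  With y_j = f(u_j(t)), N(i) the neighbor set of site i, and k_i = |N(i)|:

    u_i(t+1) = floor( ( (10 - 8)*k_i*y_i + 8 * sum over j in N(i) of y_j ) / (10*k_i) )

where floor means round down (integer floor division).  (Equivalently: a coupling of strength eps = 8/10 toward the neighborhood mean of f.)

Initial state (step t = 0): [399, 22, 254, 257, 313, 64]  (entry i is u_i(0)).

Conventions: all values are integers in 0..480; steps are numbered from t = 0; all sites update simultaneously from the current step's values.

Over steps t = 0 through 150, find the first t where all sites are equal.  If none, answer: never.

Answer: 8
Key observation: Synchronization is absorbing here: once all sites are equal they stay equal, and step 8 is the first all-equal step.

Derivation:
t=0: [399, 22, 254, 257, 313, 64]  (not all equal)
t=1: [142, 176, 142, 133, 167, 141]  (not all equal)
t=2: [433, 421, 428, 427, 426, 427]  (not all equal)
t=3: [321, 321, 321, 317, 324, 320]  (not all equal)
t=4: [4, 3, 6, 5, 5, 5]  (not all equal)
t=5: [13, 13, 13, 14, 15, 13]  (not all equal)
t=6: [40, 39, 40, 40, 40, 40]  (not all equal)
t=7: [119, 119, 119, 119, 120, 119]  (not all equal)
t=8: [357, 357, 357, 357, 357, 357]  (all equal)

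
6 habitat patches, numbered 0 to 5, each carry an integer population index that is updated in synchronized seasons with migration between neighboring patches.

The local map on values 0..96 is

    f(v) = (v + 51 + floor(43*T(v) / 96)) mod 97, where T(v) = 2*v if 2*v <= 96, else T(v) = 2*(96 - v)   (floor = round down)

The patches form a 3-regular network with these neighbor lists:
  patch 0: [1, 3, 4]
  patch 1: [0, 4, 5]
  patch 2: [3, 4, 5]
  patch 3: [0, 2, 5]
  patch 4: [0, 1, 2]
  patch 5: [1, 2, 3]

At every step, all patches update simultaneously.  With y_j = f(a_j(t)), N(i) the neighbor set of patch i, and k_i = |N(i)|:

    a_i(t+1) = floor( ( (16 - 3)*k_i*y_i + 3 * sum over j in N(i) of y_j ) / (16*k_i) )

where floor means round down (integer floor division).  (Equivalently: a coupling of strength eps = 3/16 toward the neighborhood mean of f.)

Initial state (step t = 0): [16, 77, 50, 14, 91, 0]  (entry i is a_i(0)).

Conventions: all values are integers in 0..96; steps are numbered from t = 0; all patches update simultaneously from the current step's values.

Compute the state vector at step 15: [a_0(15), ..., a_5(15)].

Simulating step by step:
t=0: [16, 77, 50, 14, 91, 0]
t=1: [76, 50, 47, 73, 50, 52]
t=2: [46, 45, 43, 46, 45, 45]
t=3: [40, 39, 35, 40, 38, 38]
t=4: [28, 27, 21, 28, 25, 25]
t=5: [6, 4, 73, 11, 7, 7]
t=6: [62, 59, 50, 68, 62, 63]
t=7: [46, 46, 45, 46, 45, 46]
t=8: [40, 40, 39, 40, 39, 40]
t=9: [28, 28, 27, 28, 27, 28]
t=10: [6, 6, 5, 6, 5, 6]
t=11: [61, 61, 60, 61, 60, 61]
t=12: [46, 46, 46, 46, 46, 46]
t=13: [41, 41, 41, 41, 41, 41]
t=14: [31, 31, 31, 31, 31, 31]
t=15: [12, 12, 12, 12, 12, 12]

Answer: [12, 12, 12, 12, 12, 12]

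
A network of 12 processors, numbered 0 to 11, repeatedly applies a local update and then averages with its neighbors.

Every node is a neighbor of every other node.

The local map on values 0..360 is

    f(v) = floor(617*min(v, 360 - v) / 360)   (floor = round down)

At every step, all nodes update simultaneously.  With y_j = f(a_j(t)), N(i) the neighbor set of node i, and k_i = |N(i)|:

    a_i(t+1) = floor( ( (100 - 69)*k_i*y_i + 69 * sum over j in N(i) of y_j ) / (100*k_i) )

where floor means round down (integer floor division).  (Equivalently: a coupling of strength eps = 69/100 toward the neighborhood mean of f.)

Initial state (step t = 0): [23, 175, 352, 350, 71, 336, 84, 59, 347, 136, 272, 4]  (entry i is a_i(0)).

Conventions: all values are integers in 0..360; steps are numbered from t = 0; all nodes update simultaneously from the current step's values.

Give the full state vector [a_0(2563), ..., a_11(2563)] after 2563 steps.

Answer: [284, 284, 284, 284, 284, 284, 284, 284, 284, 284, 284, 284]
Key observation: The state at step 16, [236, 236, 236, 236, 236, 236, 236, 236, 236, 236, 236, 236], reappears at step 26: the system is in a cycle of period 10 from step 16 on.  Therefore the state at step 2563 equals the state at step 16 + ((2563 - 16) mod 10) = 23, which is [284, 284, 284, 284, 284, 284, 284, 284, 284, 284, 284, 284].

Derivation:
t=0: [23, 175, 352, 350, 71, 336, 84, 59, 347, 136, 272, 4]
t=1: [83, 148, 77, 78, 104, 84, 109, 99, 79, 131, 111, 75]
t=2: [161, 188, 158, 159, 170, 161, 172, 167, 159, 181, 173, 157]
t=3: [281, 285, 280, 280, 285, 281, 285, 283, 280, 288, 286, 279]
t=4: [132, 130, 133, 133, 130, 132, 130, 131, 133, 129, 130, 133]
t=5: [224, 223, 225, 225, 223, 224, 223, 224, 225, 223, 223, 225]
t=6: [232, 233, 232, 232, 233, 232, 233, 232, 232, 233, 233, 232]
t=7: [218, 217, 218, 218, 217, 218, 217, 218, 218, 217, 217, 218]
t=8: [243, 244, 243, 243, 244, 243, 244, 243, 243, 244, 244, 243]
t=9: [199, 198, 199, 199, 198, 199, 198, 199, 199, 198, 198, 199]
t=10: [275, 276, 275, 275, 276, 275, 276, 275, 275, 276, 276, 275]
t=11: [144, 143, 144, 144, 143, 144, 143, 144, 144, 143, 143, 144]
t=12: [245, 245, 245, 245, 245, 245, 245, 245, 245, 245, 245, 245]
t=13: [197, 197, 197, 197, 197, 197, 197, 197, 197, 197, 197, 197]
t=14: [279, 279, 279, 279, 279, 279, 279, 279, 279, 279, 279, 279]
t=15: [138, 138, 138, 138, 138, 138, 138, 138, 138, 138, 138, 138]
t=16: [236, 236, 236, 236, 236, 236, 236, 236, 236, 236, 236, 236]
t=17: [212, 212, 212, 212, 212, 212, 212, 212, 212, 212, 212, 212]
t=18: [253, 253, 253, 253, 253, 253, 253, 253, 253, 253, 253, 253]
t=19: [183, 183, 183, 183, 183, 183, 183, 183, 183, 183, 183, 183]
t=20: [303, 303, 303, 303, 303, 303, 303, 303, 303, 303, 303, 303]
t=21: [97, 97, 97, 97, 97, 97, 97, 97, 97, 97, 97, 97]
t=22: [166, 166, 166, 166, 166, 166, 166, 166, 166, 166, 166, 166]
t=23: [284, 284, 284, 284, 284, 284, 284, 284, 284, 284, 284, 284]
t=24: [130, 130, 130, 130, 130, 130, 130, 130, 130, 130, 130, 130]
t=25: [222, 222, 222, 222, 222, 222, 222, 222, 222, 222, 222, 222]
t=26: [236, 236, 236, 236, 236, 236, 236, 236, 236, 236, 236, 236]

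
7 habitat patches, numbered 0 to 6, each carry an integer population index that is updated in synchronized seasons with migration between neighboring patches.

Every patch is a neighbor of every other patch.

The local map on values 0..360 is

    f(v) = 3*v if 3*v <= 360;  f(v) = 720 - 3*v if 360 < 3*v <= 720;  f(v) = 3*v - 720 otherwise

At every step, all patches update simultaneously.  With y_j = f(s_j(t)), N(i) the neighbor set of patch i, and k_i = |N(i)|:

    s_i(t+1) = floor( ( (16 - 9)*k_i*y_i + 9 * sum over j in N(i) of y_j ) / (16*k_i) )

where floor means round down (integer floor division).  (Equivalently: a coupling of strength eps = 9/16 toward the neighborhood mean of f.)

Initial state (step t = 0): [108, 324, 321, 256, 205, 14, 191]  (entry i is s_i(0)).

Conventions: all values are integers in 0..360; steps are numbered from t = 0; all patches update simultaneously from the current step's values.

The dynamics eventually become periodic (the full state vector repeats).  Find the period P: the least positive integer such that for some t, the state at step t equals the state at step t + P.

Answer: 3
Key observation: The state at step 26, [188, 195, 190, 186, 204, 190, 203], reappears at step 29 — and no state repeats earlier — so the cycle the system enters has period 3.

Derivation:
t=0: [108, 324, 321, 256, 205, 14, 191]
t=1: [220, 195, 192, 125, 144, 123, 159]
t=2: [167, 193, 196, 265, 245, 267, 230]
t=3: [140, 113, 110, 90, 70, 92, 75]
t=4: [285, 299, 296, 275, 255, 277, 260]
t=5: [121, 135, 132, 111, 90, 113, 95]
t=6: [331, 316, 319, 322, 301, 324, 306]
t=7: [245, 229, 233, 236, 214, 238, 219]
t=8: [26, 32, 28, 25, 48, 23, 43]
t=9: [90, 96, 92, 89, 112, 87, 107]
t=10: [282, 288, 284, 281, 304, 279, 299]
t=11: [138, 144, 140, 137, 160, 135, 155]
t=12: [293, 287, 291, 294, 271, 297, 276]
t=13: [147, 141, 145, 148, 124, 151, 129]
t=14: [291, 297, 293, 290, 315, 287, 309]
t=15: [165, 171, 167, 164, 190, 161, 184]
t=16: [211, 205, 209, 212, 186, 215, 192]
t=17: [100, 106, 102, 99, 126, 96, 119]
t=18: [310, 316, 312, 309, 324, 306, 329]
t=19: [220, 226, 222, 219, 234, 216, 239]
t=20: [49, 43, 47, 50, 35, 54, 30]
t=21: [137, 130, 135, 138, 122, 142, 117]
t=22: [318, 325, 320, 316, 333, 312, 332]
t=23: [242, 249, 244, 240, 257, 236, 256]
t=24: [16, 23, 18, 14, 32, 18, 31]
t=25: [59, 66, 61, 57, 75, 61, 74]
t=26: [188, 195, 190, 186, 204, 190, 203]
t=27: [144, 137, 142, 146, 128, 142, 129]
t=28: [299, 306, 301, 297, 315, 301, 314]
t=29: [188, 195, 190, 186, 204, 190, 203]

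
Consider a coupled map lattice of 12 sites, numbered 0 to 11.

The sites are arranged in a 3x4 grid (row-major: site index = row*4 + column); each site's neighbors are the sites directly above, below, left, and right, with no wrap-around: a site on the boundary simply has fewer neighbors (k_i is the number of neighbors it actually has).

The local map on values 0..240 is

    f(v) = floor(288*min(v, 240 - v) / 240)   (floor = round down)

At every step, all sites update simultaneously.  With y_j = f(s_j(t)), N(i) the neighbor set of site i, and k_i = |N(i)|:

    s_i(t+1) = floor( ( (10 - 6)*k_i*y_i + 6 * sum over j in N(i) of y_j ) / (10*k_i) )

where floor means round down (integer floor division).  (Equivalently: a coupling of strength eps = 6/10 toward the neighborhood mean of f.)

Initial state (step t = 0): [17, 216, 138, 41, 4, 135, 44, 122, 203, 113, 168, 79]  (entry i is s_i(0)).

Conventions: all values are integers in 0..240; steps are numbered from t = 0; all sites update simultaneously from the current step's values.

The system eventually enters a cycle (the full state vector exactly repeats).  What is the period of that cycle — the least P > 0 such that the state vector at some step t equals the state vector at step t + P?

Answer: 2
Key observation: The state at step 45, [141, 141, 141, 141, 141, 141, 141, 141, 141, 141, 141, 141], reappears at step 47 — and no state repeats earlier — so the cycle the system enters has period 2.

Derivation:
t=0: [17, 216, 138, 41, 4, 135, 44, 122, 203, 113, 168, 79]
t=1: [17, 64, 74, 98, 39, 83, 92, 95, 59, 105, 90, 105]
t=2: [44, 71, 95, 107, 56, 93, 105, 116, 79, 105, 115, 117]
t=3: [66, 89, 113, 127, 78, 105, 125, 134, 95, 119, 133, 139]
t=4: [91, 110, 129, 132, 101, 122, 132, 129, 116, 130, 131, 124]
t=5: [119, 129, 131, 131, 126, 133, 132, 132, 131, 134, 132, 134]
t=6: [137, 133, 130, 129, 134, 129, 129, 128, 130, 128, 128, 128]
t=7: [125, 128, 131, 133, 128, 131, 133, 133, 131, 133, 133, 134]
t=8: [135, 133, 130, 128, 133, 130, 128, 127, 130, 128, 127, 127]
t=9: [127, 129, 132, 133, 129, 131, 133, 134, 131, 133, 134, 135]
t=10: [133, 132, 129, 128, 132, 130, 128, 127, 130, 128, 127, 126]
t=11: [128, 130, 132, 134, 130, 131, 133, 134, 131, 133, 134, 135]
t=12: [132, 131, 129, 127, 131, 130, 128, 127, 130, 128, 127, 126]
t=13: [129, 130, 133, 134, 130, 132, 133, 135, 132, 133, 134, 135]
t=14: [132, 130, 128, 127, 131, 129, 127, 126, 129, 128, 127, 126]
t=15: [130, 132, 134, 135, 131, 132, 134, 135, 132, 133, 135, 135]
t=16: [130, 129, 127, 126, 130, 128, 127, 126, 129, 128, 126, 126]
t=17: [132, 133, 134, 135, 132, 133, 135, 135, 133, 134, 135, 136]
t=18: [128, 128, 126, 126, 128, 127, 126, 125, 128, 127, 125, 125]
t=19: [134, 134, 135, 136, 134, 134, 136, 137, 134, 135, 137, 138]
t=20: [127, 126, 125, 124, 127, 126, 124, 123, 126, 125, 123, 122]
t=21: [135, 136, 138, 139, 135, 136, 138, 139, 136, 137, 139, 140]
t=22: [125, 124, 122, 121, 125, 123, 122, 121, 124, 123, 121, 120]
t=23: [138, 139, 140, 141, 138, 139, 141, 142, 139, 140, 141, 142]
t=24: [121, 121, 119, 118, 121, 120, 118, 117, 121, 120, 118, 117]
t=25: [142, 142, 141, 141, 142, 142, 141, 140, 142, 143, 141, 140]
t=26: [117, 117, 117, 118, 117, 117, 118, 119, 116, 116, 118, 119]
t=27: [140, 140, 140, 141, 139, 140, 140, 141, 139, 139, 140, 141]
t=28: [120, 120, 119, 118, 120, 120, 119, 118, 121, 120, 119, 118]
t=29: [144, 143, 142, 141, 143, 143, 142, 141, 143, 143, 142, 141]
t=30: [115, 116, 117, 117, 115, 116, 117, 117, 116, 116, 117, 117]
t=31: [138, 139, 139, 140, 138, 139, 139, 140, 138, 139, 139, 140]
t=32: [121, 121, 120, 120, 121, 121, 120, 120, 121, 121, 120, 120]
t=33: [142, 142, 143, 144, 142, 142, 143, 144, 142, 142, 143, 144]
t=34: [117, 116, 116, 115, 117, 116, 116, 115, 117, 116, 116, 115]
t=35: [139, 139, 138, 138, 139, 139, 138, 138, 139, 139, 138, 138]
t=36: [121, 121, 121, 122, 121, 121, 121, 122, 121, 121, 121, 122]
t=37: [142, 142, 141, 141, 142, 142, 141, 141, 142, 142, 141, 141]
t=38: [117, 117, 117, 118, 117, 117, 117, 118, 117, 117, 117, 118]
t=39: [140, 140, 140, 140, 140, 140, 140, 140, 140, 140, 140, 140]
t=40: [120, 120, 120, 120, 120, 120, 120, 120, 120, 120, 120, 120]
t=41: [144, 144, 144, 144, 144, 144, 144, 144, 144, 144, 144, 144]
t=42: [115, 115, 115, 115, 115, 115, 115, 115, 115, 115, 115, 115]
t=43: [138, 138, 138, 138, 138, 138, 138, 138, 138, 138, 138, 138]
t=44: [122, 122, 122, 122, 122, 122, 122, 122, 122, 122, 122, 122]
t=45: [141, 141, 141, 141, 141, 141, 141, 141, 141, 141, 141, 141]
t=46: [118, 118, 118, 118, 118, 118, 118, 118, 118, 118, 118, 118]
t=47: [141, 141, 141, 141, 141, 141, 141, 141, 141, 141, 141, 141]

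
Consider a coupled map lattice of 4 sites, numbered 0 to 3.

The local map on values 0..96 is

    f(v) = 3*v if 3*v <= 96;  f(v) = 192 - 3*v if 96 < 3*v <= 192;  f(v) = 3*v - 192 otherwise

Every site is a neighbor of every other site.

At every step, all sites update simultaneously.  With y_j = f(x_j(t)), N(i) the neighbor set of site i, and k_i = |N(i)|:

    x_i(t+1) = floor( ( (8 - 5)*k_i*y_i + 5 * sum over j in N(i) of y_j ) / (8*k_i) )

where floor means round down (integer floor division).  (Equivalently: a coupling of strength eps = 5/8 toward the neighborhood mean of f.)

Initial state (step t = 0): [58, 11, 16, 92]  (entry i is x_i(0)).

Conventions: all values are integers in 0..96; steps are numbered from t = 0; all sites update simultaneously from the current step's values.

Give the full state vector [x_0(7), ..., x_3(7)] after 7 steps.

Answer: [30, 30, 30, 30]

Derivation:
t=0: [58, 11, 16, 92]
t=1: [41, 43, 46, 52]
t=2: [57, 56, 55, 52]
t=3: [26, 26, 27, 28]
t=4: [79, 79, 80, 80]
t=5: [46, 46, 46, 46]
t=6: [54, 54, 54, 54]
t=7: [30, 30, 30, 30]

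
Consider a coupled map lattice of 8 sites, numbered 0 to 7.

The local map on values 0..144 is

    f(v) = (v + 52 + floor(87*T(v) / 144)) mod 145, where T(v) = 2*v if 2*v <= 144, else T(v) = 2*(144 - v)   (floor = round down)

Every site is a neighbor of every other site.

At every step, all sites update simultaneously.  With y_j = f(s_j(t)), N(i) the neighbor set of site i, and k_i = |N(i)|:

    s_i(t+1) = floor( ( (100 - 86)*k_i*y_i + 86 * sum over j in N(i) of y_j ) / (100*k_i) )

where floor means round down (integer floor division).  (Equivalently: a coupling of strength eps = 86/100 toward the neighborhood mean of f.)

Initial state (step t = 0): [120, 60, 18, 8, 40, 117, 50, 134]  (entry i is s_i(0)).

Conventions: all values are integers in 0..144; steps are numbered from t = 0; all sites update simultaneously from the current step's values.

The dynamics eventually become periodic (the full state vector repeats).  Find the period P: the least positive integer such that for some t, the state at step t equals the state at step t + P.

Simulating step by step:
t=0: [120, 60, 18, 8, 40, 117, 50, 134]
t=1: [64, 64, 65, 65, 66, 64, 64, 64]
t=2: [48, 48, 49, 49, 49, 48, 48, 48]
t=3: [13, 13, 13, 13, 13, 13, 13, 13]
t=4: [80, 80, 80, 80, 80, 80, 80, 80]
t=5: [64, 64, 64, 64, 64, 64, 64, 64]
t=6: [48, 48, 48, 48, 48, 48, 48, 48]
t=7: [13, 13, 13, 13, 13, 13, 13, 13]

Answer: 4
Key observation: The state at step 3, [13, 13, 13, 13, 13, 13, 13, 13], reappears at step 7 — and no state repeats earlier — so the cycle the system enters has period 4.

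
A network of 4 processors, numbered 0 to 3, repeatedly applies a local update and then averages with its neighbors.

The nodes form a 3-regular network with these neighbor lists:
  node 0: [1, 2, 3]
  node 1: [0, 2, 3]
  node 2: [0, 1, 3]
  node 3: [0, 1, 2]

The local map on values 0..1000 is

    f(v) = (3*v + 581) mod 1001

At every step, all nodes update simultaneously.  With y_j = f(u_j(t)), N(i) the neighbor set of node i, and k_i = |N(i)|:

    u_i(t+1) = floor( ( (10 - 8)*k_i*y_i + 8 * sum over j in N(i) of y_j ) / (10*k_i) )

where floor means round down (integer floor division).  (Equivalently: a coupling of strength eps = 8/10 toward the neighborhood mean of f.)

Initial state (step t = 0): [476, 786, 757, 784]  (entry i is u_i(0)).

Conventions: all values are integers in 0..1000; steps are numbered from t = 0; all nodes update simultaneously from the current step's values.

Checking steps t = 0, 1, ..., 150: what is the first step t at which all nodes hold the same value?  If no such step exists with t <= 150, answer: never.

Simulating step by step:
t=0: [476, 786, 757, 784]  (not all equal)
t=1: [726, 664, 670, 664]  (not all equal)
t=2: [613, 625, 624, 625]  (not all equal)
t=3: [446, 443, 443, 443]  (not all equal)
t=4: [910, 911, 911, 911]  (not all equal)
t=5: [310, 310, 310, 310]  (all equal)

Answer: 5
Key observation: Synchronization is absorbing here: once all nodes are equal they stay equal, and step 5 is the first all-equal step.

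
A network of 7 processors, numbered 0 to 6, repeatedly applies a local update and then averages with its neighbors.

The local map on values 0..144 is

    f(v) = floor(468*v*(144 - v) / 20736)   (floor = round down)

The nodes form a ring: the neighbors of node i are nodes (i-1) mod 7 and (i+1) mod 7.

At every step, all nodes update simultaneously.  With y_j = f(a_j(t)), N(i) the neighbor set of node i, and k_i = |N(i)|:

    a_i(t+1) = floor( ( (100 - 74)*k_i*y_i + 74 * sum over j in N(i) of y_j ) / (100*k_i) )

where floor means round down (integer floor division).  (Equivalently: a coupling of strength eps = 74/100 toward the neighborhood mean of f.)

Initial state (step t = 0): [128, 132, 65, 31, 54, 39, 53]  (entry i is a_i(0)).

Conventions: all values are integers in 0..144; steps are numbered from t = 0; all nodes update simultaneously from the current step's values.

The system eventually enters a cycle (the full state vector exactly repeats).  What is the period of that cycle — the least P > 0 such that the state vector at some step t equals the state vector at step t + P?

Answer: 2
Key observation: The state at step 10, [116, 116, 116, 116, 116, 116, 116], reappears at step 12 — and no state repeats earlier — so the cycle the system enters has period 2.

Derivation:
t=0: [128, 132, 65, 31, 54, 39, 53]
t=1: [64, 68, 72, 103, 91, 104, 79]
t=2: [115, 116, 108, 107, 97, 106, 106]
t=3: [79, 78, 82, 93, 92, 94, 84]
t=4: [114, 114, 112, 109, 106, 108, 111]
t=5: [78, 78, 81, 85, 87, 86, 82]
t=6: [115, 115, 114, 113, 112, 112, 114]
t=7: [75, 75, 77, 78, 79, 78, 77]
t=8: [116, 116, 116, 115, 115, 115, 116]
t=9: [73, 73, 73, 74, 75, 74, 73]
t=10: [116, 116, 116, 116, 116, 116, 116]
t=11: [73, 73, 73, 73, 73, 73, 73]
t=12: [116, 116, 116, 116, 116, 116, 116]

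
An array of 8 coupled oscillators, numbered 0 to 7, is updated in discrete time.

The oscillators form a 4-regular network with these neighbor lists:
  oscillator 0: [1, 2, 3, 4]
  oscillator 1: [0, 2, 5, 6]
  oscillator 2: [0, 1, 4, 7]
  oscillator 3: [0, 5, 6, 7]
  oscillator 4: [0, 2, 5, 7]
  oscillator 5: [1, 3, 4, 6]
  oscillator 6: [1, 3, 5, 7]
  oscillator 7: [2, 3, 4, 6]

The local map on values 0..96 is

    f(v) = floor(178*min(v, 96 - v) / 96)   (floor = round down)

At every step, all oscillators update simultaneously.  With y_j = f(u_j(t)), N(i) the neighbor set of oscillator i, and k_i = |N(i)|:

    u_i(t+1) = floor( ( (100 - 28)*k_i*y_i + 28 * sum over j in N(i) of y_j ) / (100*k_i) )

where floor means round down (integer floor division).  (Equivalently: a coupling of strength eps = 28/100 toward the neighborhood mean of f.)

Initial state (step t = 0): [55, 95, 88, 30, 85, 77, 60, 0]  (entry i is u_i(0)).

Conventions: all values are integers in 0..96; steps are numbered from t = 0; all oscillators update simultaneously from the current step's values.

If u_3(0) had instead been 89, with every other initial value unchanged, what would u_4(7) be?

Answer: u_4(7) = 62
Key observation: This trace re-runs the system from the modified initial state.

Derivation:
t=0: [55, 95, 88, 89, 85, 77, 60, 0]
t=1: [58, 14, 16, 21, 23, 32, 50, 7]
t=2: [59, 35, 31, 43, 42, 55, 70, 22]
t=3: [68, 63, 58, 73, 72, 73, 52, 47]
t=4: [51, 61, 67, 48, 49, 46, 74, 79]
t=5: [80, 64, 56, 80, 80, 80, 47, 41]
t=6: [34, 57, 66, 36, 35, 35, 76, 70]
t=7: [63, 67, 56, 62, 62, 62, 44, 50]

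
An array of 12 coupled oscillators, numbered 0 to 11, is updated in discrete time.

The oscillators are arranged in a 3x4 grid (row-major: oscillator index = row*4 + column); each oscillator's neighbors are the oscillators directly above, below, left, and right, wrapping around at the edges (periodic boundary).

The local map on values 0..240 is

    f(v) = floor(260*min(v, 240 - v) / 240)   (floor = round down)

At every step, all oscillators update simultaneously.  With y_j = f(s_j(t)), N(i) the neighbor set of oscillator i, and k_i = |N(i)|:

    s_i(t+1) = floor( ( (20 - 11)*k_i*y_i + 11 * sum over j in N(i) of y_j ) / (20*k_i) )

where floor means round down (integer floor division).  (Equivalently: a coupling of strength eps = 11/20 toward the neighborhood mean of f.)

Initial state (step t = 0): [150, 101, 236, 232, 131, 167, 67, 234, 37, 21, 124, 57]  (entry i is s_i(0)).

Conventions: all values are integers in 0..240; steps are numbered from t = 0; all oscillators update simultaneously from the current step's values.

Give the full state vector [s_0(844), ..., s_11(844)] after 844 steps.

Simulating step by step:
t=0: [150, 101, 236, 232, 131, 167, 67, 234, 37, 21, 124, 57]
t=1: [81, 76, 44, 26, 83, 79, 61, 38, 58, 58, 78, 52]
t=2: [75, 75, 56, 44, 77, 79, 65, 51, 68, 70, 69, 54]
t=3: [75, 77, 64, 56, 77, 80, 69, 60, 73, 76, 69, 60]
t=4: [78, 81, 71, 65, 80, 82, 73, 68, 78, 81, 73, 67]
t=5: [82, 85, 77, 73, 83, 86, 79, 75, 83, 85, 78, 74]
t=6: [87, 90, 84, 81, 88, 91, 85, 82, 88, 90, 84, 81]
t=7: [93, 95, 91, 88, 94, 96, 92, 89, 94, 96, 91, 88]
t=8: [99, 101, 98, 96, 100, 102, 99, 96, 100, 102, 98, 96]
t=9: [107, 108, 106, 104, 107, 109, 106, 104, 107, 109, 106, 104]
t=10: [114, 116, 114, 112, 115, 116, 114, 112, 115, 116, 114, 112]
t=11: [123, 124, 123, 121, 123, 124, 123, 121, 123, 124, 123, 121]
t=12: [126, 125, 126, 127, 126, 125, 126, 127, 126, 125, 126, 127]
t=13: [123, 123, 123, 122, 123, 123, 123, 122, 123, 123, 123, 122]
t=14: [126, 126, 126, 126, 126, 126, 126, 126, 126, 126, 126, 126]
t=15: [123, 123, 123, 123, 123, 123, 123, 123, 123, 123, 123, 123]
t=16: [126, 126, 126, 126, 126, 126, 126, 126, 126, 126, 126, 126]

Answer: [126, 126, 126, 126, 126, 126, 126, 126, 126, 126, 126, 126]
Key observation: The state at step 14, [126, 126, 126, 126, 126, 126, 126, 126, 126, 126, 126, 126], reappears at step 16: the system is in a cycle of period 2 from step 14 on.  Therefore the state at step 844 equals the state at step 14 + ((844 - 14) mod 2) = 14, which is [126, 126, 126, 126, 126, 126, 126, 126, 126, 126, 126, 126].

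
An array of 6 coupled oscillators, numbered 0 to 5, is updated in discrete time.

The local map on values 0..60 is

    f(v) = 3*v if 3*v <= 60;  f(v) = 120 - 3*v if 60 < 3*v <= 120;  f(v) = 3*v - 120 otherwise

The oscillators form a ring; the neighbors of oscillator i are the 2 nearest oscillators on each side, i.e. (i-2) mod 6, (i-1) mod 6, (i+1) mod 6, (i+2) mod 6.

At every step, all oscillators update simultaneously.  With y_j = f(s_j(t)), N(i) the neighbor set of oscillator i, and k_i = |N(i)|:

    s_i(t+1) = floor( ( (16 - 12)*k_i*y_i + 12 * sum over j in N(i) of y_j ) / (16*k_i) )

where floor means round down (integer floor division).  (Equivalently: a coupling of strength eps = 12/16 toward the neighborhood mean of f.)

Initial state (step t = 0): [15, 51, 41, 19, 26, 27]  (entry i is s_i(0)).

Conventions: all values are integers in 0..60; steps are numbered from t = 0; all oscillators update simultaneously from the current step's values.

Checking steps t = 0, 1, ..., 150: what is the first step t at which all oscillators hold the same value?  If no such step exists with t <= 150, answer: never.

Answer: 4
Key observation: Synchronization is absorbing here: once all oscillators are equal they stay equal, and step 4 is the first all-equal step.

Derivation:
t=0: [15, 51, 41, 19, 26, 27]  (not all equal)
t=1: [33, 35, 33, 36, 37, 42]  (not all equal)
t=2: [14, 15, 15, 12, 13, 12]  (not all equal)
t=3: [41, 41, 41, 39, 39, 39]  (not all equal)
t=4: [3, 3, 3, 3, 3, 3]  (all equal)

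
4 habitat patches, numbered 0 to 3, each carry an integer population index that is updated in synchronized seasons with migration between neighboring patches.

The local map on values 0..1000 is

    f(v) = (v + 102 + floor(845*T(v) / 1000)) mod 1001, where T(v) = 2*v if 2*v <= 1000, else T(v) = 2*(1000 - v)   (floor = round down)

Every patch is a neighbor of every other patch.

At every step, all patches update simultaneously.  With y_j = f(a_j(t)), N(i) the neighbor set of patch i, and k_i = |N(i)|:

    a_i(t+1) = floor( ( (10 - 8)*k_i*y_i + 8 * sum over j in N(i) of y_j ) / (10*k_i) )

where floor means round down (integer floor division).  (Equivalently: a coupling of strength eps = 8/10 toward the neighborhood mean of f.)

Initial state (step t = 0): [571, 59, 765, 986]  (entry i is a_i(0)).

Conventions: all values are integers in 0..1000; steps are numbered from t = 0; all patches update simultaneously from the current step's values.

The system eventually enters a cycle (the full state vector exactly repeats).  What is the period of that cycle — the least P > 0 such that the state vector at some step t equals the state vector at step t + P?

Answer: 4
Key observation: The state at step 72, [201, 201, 201, 201], reappears at step 76 — and no state repeats earlier — so the cycle the system enters has period 4.

Derivation:
t=0: [571, 59, 765, 986]
t=1: [248, 257, 257, 267]
t=2: [795, 793, 793, 792]
t=3: [243, 243, 243, 242]
t=4: [754, 754, 754, 754]
t=5: [270, 270, 270, 270]
t=6: [828, 828, 828, 828]
t=7: [219, 219, 219, 219]
t=8: [691, 691, 691, 691]
t=9: [314, 314, 314, 314]
t=10: [946, 946, 946, 946]
t=11: [138, 138, 138, 138]
t=12: [473, 473, 473, 473]
t=13: [373, 373, 373, 373]
t=14: [104, 104, 104, 104]
t=15: [381, 381, 381, 381]
t=16: [125, 125, 125, 125]
t=17: [438, 438, 438, 438]
t=18: [279, 279, 279, 279]
t=19: [852, 852, 852, 852]
t=20: [203, 203, 203, 203]
t=21: [648, 648, 648, 648]
t=22: [343, 343, 343, 343]
t=23: [23, 23, 23, 23]
t=24: [163, 163, 163, 163]
t=25: [540, 540, 540, 540]
t=26: [418, 418, 418, 418]
t=27: [225, 225, 225, 225]
t=28: [707, 707, 707, 707]
t=29: [303, 303, 303, 303]
t=30: [917, 917, 917, 917]
t=31: [158, 158, 158, 158]
t=32: [527, 527, 527, 527]
t=33: [427, 427, 427, 427]
t=34: [249, 249, 249, 249]
t=35: [771, 771, 771, 771]
t=36: [259, 259, 259, 259]
t=37: [798, 798, 798, 798]
t=38: [240, 240, 240, 240]
t=39: [747, 747, 747, 747]
t=40: [275, 275, 275, 275]
t=41: [841, 841, 841, 841]
t=42: [210, 210, 210, 210]
t=43: [666, 666, 666, 666]
t=44: [331, 331, 331, 331]
t=45: [992, 992, 992, 992]
t=46: [106, 106, 106, 106]
t=47: [387, 387, 387, 387]
t=48: [142, 142, 142, 142]
t=49: [483, 483, 483, 483]
t=50: [400, 400, 400, 400]
t=51: [177, 177, 177, 177]
t=52: [578, 578, 578, 578]
t=53: [392, 392, 392, 392]
t=54: [155, 155, 155, 155]
t=55: [518, 518, 518, 518]
t=56: [433, 433, 433, 433]
t=57: [265, 265, 265, 265]
t=58: [814, 814, 814, 814]
t=59: [229, 229, 229, 229]
t=60: [718, 718, 718, 718]
t=61: [295, 295, 295, 295]
t=62: [895, 895, 895, 895]
t=63: [173, 173, 173, 173]
t=64: [567, 567, 567, 567]
t=65: [399, 399, 399, 399]
t=66: [174, 174, 174, 174]
t=67: [570, 570, 570, 570]
t=68: [397, 397, 397, 397]
t=69: [168, 168, 168, 168]
t=70: [553, 553, 553, 553]
t=71: [409, 409, 409, 409]
t=72: [201, 201, 201, 201]
t=73: [642, 642, 642, 642]
t=74: [348, 348, 348, 348]
t=75: [37, 37, 37, 37]
t=76: [201, 201, 201, 201]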